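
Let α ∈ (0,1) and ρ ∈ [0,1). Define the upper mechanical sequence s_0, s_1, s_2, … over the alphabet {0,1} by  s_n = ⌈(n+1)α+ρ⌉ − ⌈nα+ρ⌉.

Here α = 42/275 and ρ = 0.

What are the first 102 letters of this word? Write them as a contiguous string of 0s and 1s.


100000100000010000010000001000001000000100000100000010000010000001000000100000100000010000010000001000

n=0: ⌈(1·42)/275⌉ − ⌈(0·42)/275⌉ = ⌈42/275⌉ − ⌈0/275⌉ = 1 − 0 = 1
n=1: ⌈(2·42)/275⌉ − ⌈(1·42)/275⌉ = ⌈84/275⌉ − ⌈42/275⌉ = 1 − 1 = 0
n=2: ⌈(3·42)/275⌉ − ⌈(2·42)/275⌉ = ⌈126/275⌉ − ⌈84/275⌉ = 1 − 1 = 0
n=3: ⌈(4·42)/275⌉ − ⌈(3·42)/275⌉ = ⌈168/275⌉ − ⌈126/275⌉ = 1 − 1 = 0
n=4: ⌈(5·42)/275⌉ − ⌈(4·42)/275⌉ = ⌈210/275⌉ − ⌈168/275⌉ = 1 − 1 = 0
n=5: ⌈(6·42)/275⌉ − ⌈(5·42)/275⌉ = ⌈252/275⌉ − ⌈210/275⌉ = 1 − 1 = 0
n=6: ⌈(7·42)/275⌉ − ⌈(6·42)/275⌉ = ⌈294/275⌉ − ⌈252/275⌉ = 2 − 1 = 1
n=7: ⌈(8·42)/275⌉ − ⌈(7·42)/275⌉ = ⌈336/275⌉ − ⌈294/275⌉ = 2 − 2 = 0
n=8: ⌈(9·42)/275⌉ − ⌈(8·42)/275⌉ = ⌈378/275⌉ − ⌈336/275⌉ = 2 − 2 = 0
n=9: ⌈(10·42)/275⌉ − ⌈(9·42)/275⌉ = ⌈420/275⌉ − ⌈378/275⌉ = 2 − 2 = 0
n=10: ⌈(11·42)/275⌉ − ⌈(10·42)/275⌉ = ⌈462/275⌉ − ⌈420/275⌉ = 2 − 2 = 0
n=11: ⌈(12·42)/275⌉ − ⌈(11·42)/275⌉ = ⌈504/275⌉ − ⌈462/275⌉ = 2 − 2 = 0
n=12: ⌈(13·42)/275⌉ − ⌈(12·42)/275⌉ = ⌈546/275⌉ − ⌈504/275⌉ = 2 − 2 = 0
n=13: ⌈(14·42)/275⌉ − ⌈(13·42)/275⌉ = ⌈588/275⌉ − ⌈546/275⌉ = 3 − 2 = 1
n=14: ⌈(15·42)/275⌉ − ⌈(14·42)/275⌉ = ⌈630/275⌉ − ⌈588/275⌉ = 3 − 3 = 0
n=15: ⌈(16·42)/275⌉ − ⌈(15·42)/275⌉ = ⌈672/275⌉ − ⌈630/275⌉ = 3 − 3 = 0
n=16: ⌈(17·42)/275⌉ − ⌈(16·42)/275⌉ = ⌈714/275⌉ − ⌈672/275⌉ = 3 − 3 = 0
n=17: ⌈(18·42)/275⌉ − ⌈(17·42)/275⌉ = ⌈756/275⌉ − ⌈714/275⌉ = 3 − 3 = 0
n=18: ⌈(19·42)/275⌉ − ⌈(18·42)/275⌉ = ⌈798/275⌉ − ⌈756/275⌉ = 3 − 3 = 0
n=19: ⌈(20·42)/275⌉ − ⌈(19·42)/275⌉ = ⌈840/275⌉ − ⌈798/275⌉ = 4 − 3 = 1
n=20: ⌈(21·42)/275⌉ − ⌈(20·42)/275⌉ = ⌈882/275⌉ − ⌈840/275⌉ = 4 − 4 = 0
n=21: ⌈(22·42)/275⌉ − ⌈(21·42)/275⌉ = ⌈924/275⌉ − ⌈882/275⌉ = 4 − 4 = 0
n=22: ⌈(23·42)/275⌉ − ⌈(22·42)/275⌉ = ⌈966/275⌉ − ⌈924/275⌉ = 4 − 4 = 0
n=23: ⌈(24·42)/275⌉ − ⌈(23·42)/275⌉ = ⌈1008/275⌉ − ⌈966/275⌉ = 4 − 4 = 0
n=24: ⌈(25·42)/275⌉ − ⌈(24·42)/275⌉ = ⌈1050/275⌉ − ⌈1008/275⌉ = 4 − 4 = 0
n=25: ⌈(26·42)/275⌉ − ⌈(25·42)/275⌉ = ⌈1092/275⌉ − ⌈1050/275⌉ = 4 − 4 = 0
n=26: ⌈(27·42)/275⌉ − ⌈(26·42)/275⌉ = ⌈1134/275⌉ − ⌈1092/275⌉ = 5 − 4 = 1
n=27: ⌈(28·42)/275⌉ − ⌈(27·42)/275⌉ = ⌈1176/275⌉ − ⌈1134/275⌉ = 5 − 5 = 0
n=28: ⌈(29·42)/275⌉ − ⌈(28·42)/275⌉ = ⌈1218/275⌉ − ⌈1176/275⌉ = 5 − 5 = 0
n=29: ⌈(30·42)/275⌉ − ⌈(29·42)/275⌉ = ⌈1260/275⌉ − ⌈1218/275⌉ = 5 − 5 = 0
n=30: ⌈(31·42)/275⌉ − ⌈(30·42)/275⌉ = ⌈1302/275⌉ − ⌈1260/275⌉ = 5 − 5 = 0
n=31: ⌈(32·42)/275⌉ − ⌈(31·42)/275⌉ = ⌈1344/275⌉ − ⌈1302/275⌉ = 5 − 5 = 0
n=32: ⌈(33·42)/275⌉ − ⌈(32·42)/275⌉ = ⌈1386/275⌉ − ⌈1344/275⌉ = 6 − 5 = 1
n=33: ⌈(34·42)/275⌉ − ⌈(33·42)/275⌉ = ⌈1428/275⌉ − ⌈1386/275⌉ = 6 − 6 = 0
n=34: ⌈(35·42)/275⌉ − ⌈(34·42)/275⌉ = ⌈1470/275⌉ − ⌈1428/275⌉ = 6 − 6 = 0
n=35: ⌈(36·42)/275⌉ − ⌈(35·42)/275⌉ = ⌈1512/275⌉ − ⌈1470/275⌉ = 6 − 6 = 0
n=36: ⌈(37·42)/275⌉ − ⌈(36·42)/275⌉ = ⌈1554/275⌉ − ⌈1512/275⌉ = 6 − 6 = 0
n=37: ⌈(38·42)/275⌉ − ⌈(37·42)/275⌉ = ⌈1596/275⌉ − ⌈1554/275⌉ = 6 − 6 = 0
n=38: ⌈(39·42)/275⌉ − ⌈(38·42)/275⌉ = ⌈1638/275⌉ − ⌈1596/275⌉ = 6 − 6 = 0
n=39: ⌈(40·42)/275⌉ − ⌈(39·42)/275⌉ = ⌈1680/275⌉ − ⌈1638/275⌉ = 7 − 6 = 1
n=40: ⌈(41·42)/275⌉ − ⌈(40·42)/275⌉ = ⌈1722/275⌉ − ⌈1680/275⌉ = 7 − 7 = 0
n=41: ⌈(42·42)/275⌉ − ⌈(41·42)/275⌉ = ⌈1764/275⌉ − ⌈1722/275⌉ = 7 − 7 = 0
n=42: ⌈(43·42)/275⌉ − ⌈(42·42)/275⌉ = ⌈1806/275⌉ − ⌈1764/275⌉ = 7 − 7 = 0
n=43: ⌈(44·42)/275⌉ − ⌈(43·42)/275⌉ = ⌈1848/275⌉ − ⌈1806/275⌉ = 7 − 7 = 0
n=44: ⌈(45·42)/275⌉ − ⌈(44·42)/275⌉ = ⌈1890/275⌉ − ⌈1848/275⌉ = 7 − 7 = 0
n=45: ⌈(46·42)/275⌉ − ⌈(45·42)/275⌉ = ⌈1932/275⌉ − ⌈1890/275⌉ = 8 − 7 = 1
n=46: ⌈(47·42)/275⌉ − ⌈(46·42)/275⌉ = ⌈1974/275⌉ − ⌈1932/275⌉ = 8 − 8 = 0
n=47: ⌈(48·42)/275⌉ − ⌈(47·42)/275⌉ = ⌈2016/275⌉ − ⌈1974/275⌉ = 8 − 8 = 0
n=48: ⌈(49·42)/275⌉ − ⌈(48·42)/275⌉ = ⌈2058/275⌉ − ⌈2016/275⌉ = 8 − 8 = 0
n=49: ⌈(50·42)/275⌉ − ⌈(49·42)/275⌉ = ⌈2100/275⌉ − ⌈2058/275⌉ = 8 − 8 = 0
n=50: ⌈(51·42)/275⌉ − ⌈(50·42)/275⌉ = ⌈2142/275⌉ − ⌈2100/275⌉ = 8 − 8 = 0
n=51: ⌈(52·42)/275⌉ − ⌈(51·42)/275⌉ = ⌈2184/275⌉ − ⌈2142/275⌉ = 8 − 8 = 0
n=52: ⌈(53·42)/275⌉ − ⌈(52·42)/275⌉ = ⌈2226/275⌉ − ⌈2184/275⌉ = 9 − 8 = 1
n=53: ⌈(54·42)/275⌉ − ⌈(53·42)/275⌉ = ⌈2268/275⌉ − ⌈2226/275⌉ = 9 − 9 = 0
n=54: ⌈(55·42)/275⌉ − ⌈(54·42)/275⌉ = ⌈2310/275⌉ − ⌈2268/275⌉ = 9 − 9 = 0
n=55: ⌈(56·42)/275⌉ − ⌈(55·42)/275⌉ = ⌈2352/275⌉ − ⌈2310/275⌉ = 9 − 9 = 0
n=56: ⌈(57·42)/275⌉ − ⌈(56·42)/275⌉ = ⌈2394/275⌉ − ⌈2352/275⌉ = 9 − 9 = 0
n=57: ⌈(58·42)/275⌉ − ⌈(57·42)/275⌉ = ⌈2436/275⌉ − ⌈2394/275⌉ = 9 − 9 = 0
n=58: ⌈(59·42)/275⌉ − ⌈(58·42)/275⌉ = ⌈2478/275⌉ − ⌈2436/275⌉ = 10 − 9 = 1
n=59: ⌈(60·42)/275⌉ − ⌈(59·42)/275⌉ = ⌈2520/275⌉ − ⌈2478/275⌉ = 10 − 10 = 0
n=60: ⌈(61·42)/275⌉ − ⌈(60·42)/275⌉ = ⌈2562/275⌉ − ⌈2520/275⌉ = 10 − 10 = 0
n=61: ⌈(62·42)/275⌉ − ⌈(61·42)/275⌉ = ⌈2604/275⌉ − ⌈2562/275⌉ = 10 − 10 = 0
n=62: ⌈(63·42)/275⌉ − ⌈(62·42)/275⌉ = ⌈2646/275⌉ − ⌈2604/275⌉ = 10 − 10 = 0
n=63: ⌈(64·42)/275⌉ − ⌈(63·42)/275⌉ = ⌈2688/275⌉ − ⌈2646/275⌉ = 10 − 10 = 0
n=64: ⌈(65·42)/275⌉ − ⌈(64·42)/275⌉ = ⌈2730/275⌉ − ⌈2688/275⌉ = 10 − 10 = 0
n=65: ⌈(66·42)/275⌉ − ⌈(65·42)/275⌉ = ⌈2772/275⌉ − ⌈2730/275⌉ = 11 − 10 = 1
n=66: ⌈(67·42)/275⌉ − ⌈(66·42)/275⌉ = ⌈2814/275⌉ − ⌈2772/275⌉ = 11 − 11 = 0
n=67: ⌈(68·42)/275⌉ − ⌈(67·42)/275⌉ = ⌈2856/275⌉ − ⌈2814/275⌉ = 11 − 11 = 0
n=68: ⌈(69·42)/275⌉ − ⌈(68·42)/275⌉ = ⌈2898/275⌉ − ⌈2856/275⌉ = 11 − 11 = 0
n=69: ⌈(70·42)/275⌉ − ⌈(69·42)/275⌉ = ⌈2940/275⌉ − ⌈2898/275⌉ = 11 − 11 = 0
n=70: ⌈(71·42)/275⌉ − ⌈(70·42)/275⌉ = ⌈2982/275⌉ − ⌈2940/275⌉ = 11 − 11 = 0
n=71: ⌈(72·42)/275⌉ − ⌈(71·42)/275⌉ = ⌈3024/275⌉ − ⌈2982/275⌉ = 11 − 11 = 0
n=72: ⌈(73·42)/275⌉ − ⌈(72·42)/275⌉ = ⌈3066/275⌉ − ⌈3024/275⌉ = 12 − 11 = 1
n=73: ⌈(74·42)/275⌉ − ⌈(73·42)/275⌉ = ⌈3108/275⌉ − ⌈3066/275⌉ = 12 − 12 = 0
n=74: ⌈(75·42)/275⌉ − ⌈(74·42)/275⌉ = ⌈3150/275⌉ − ⌈3108/275⌉ = 12 − 12 = 0
n=75: ⌈(76·42)/275⌉ − ⌈(75·42)/275⌉ = ⌈3192/275⌉ − ⌈3150/275⌉ = 12 − 12 = 0
n=76: ⌈(77·42)/275⌉ − ⌈(76·42)/275⌉ = ⌈3234/275⌉ − ⌈3192/275⌉ = 12 − 12 = 0
n=77: ⌈(78·42)/275⌉ − ⌈(77·42)/275⌉ = ⌈3276/275⌉ − ⌈3234/275⌉ = 12 − 12 = 0
n=78: ⌈(79·42)/275⌉ − ⌈(78·42)/275⌉ = ⌈3318/275⌉ − ⌈3276/275⌉ = 13 − 12 = 1
n=79: ⌈(80·42)/275⌉ − ⌈(79·42)/275⌉ = ⌈3360/275⌉ − ⌈3318/275⌉ = 13 − 13 = 0
n=80: ⌈(81·42)/275⌉ − ⌈(80·42)/275⌉ = ⌈3402/275⌉ − ⌈3360/275⌉ = 13 − 13 = 0
n=81: ⌈(82·42)/275⌉ − ⌈(81·42)/275⌉ = ⌈3444/275⌉ − ⌈3402/275⌉ = 13 − 13 = 0
n=82: ⌈(83·42)/275⌉ − ⌈(82·42)/275⌉ = ⌈3486/275⌉ − ⌈3444/275⌉ = 13 − 13 = 0
n=83: ⌈(84·42)/275⌉ − ⌈(83·42)/275⌉ = ⌈3528/275⌉ − ⌈3486/275⌉ = 13 − 13 = 0
n=84: ⌈(85·42)/275⌉ − ⌈(84·42)/275⌉ = ⌈3570/275⌉ − ⌈3528/275⌉ = 13 − 13 = 0
n=85: ⌈(86·42)/275⌉ − ⌈(85·42)/275⌉ = ⌈3612/275⌉ − ⌈3570/275⌉ = 14 − 13 = 1
n=86: ⌈(87·42)/275⌉ − ⌈(86·42)/275⌉ = ⌈3654/275⌉ − ⌈3612/275⌉ = 14 − 14 = 0
n=87: ⌈(88·42)/275⌉ − ⌈(87·42)/275⌉ = ⌈3696/275⌉ − ⌈3654/275⌉ = 14 − 14 = 0
n=88: ⌈(89·42)/275⌉ − ⌈(88·42)/275⌉ = ⌈3738/275⌉ − ⌈3696/275⌉ = 14 − 14 = 0
n=89: ⌈(90·42)/275⌉ − ⌈(89·42)/275⌉ = ⌈3780/275⌉ − ⌈3738/275⌉ = 14 − 14 = 0
n=90: ⌈(91·42)/275⌉ − ⌈(90·42)/275⌉ = ⌈3822/275⌉ − ⌈3780/275⌉ = 14 − 14 = 0
n=91: ⌈(92·42)/275⌉ − ⌈(91·42)/275⌉ = ⌈3864/275⌉ − ⌈3822/275⌉ = 15 − 14 = 1
n=92: ⌈(93·42)/275⌉ − ⌈(92·42)/275⌉ = ⌈3906/275⌉ − ⌈3864/275⌉ = 15 − 15 = 0
n=93: ⌈(94·42)/275⌉ − ⌈(93·42)/275⌉ = ⌈3948/275⌉ − ⌈3906/275⌉ = 15 − 15 = 0
n=94: ⌈(95·42)/275⌉ − ⌈(94·42)/275⌉ = ⌈3990/275⌉ − ⌈3948/275⌉ = 15 − 15 = 0
n=95: ⌈(96·42)/275⌉ − ⌈(95·42)/275⌉ = ⌈4032/275⌉ − ⌈3990/275⌉ = 15 − 15 = 0
n=96: ⌈(97·42)/275⌉ − ⌈(96·42)/275⌉ = ⌈4074/275⌉ − ⌈4032/275⌉ = 15 − 15 = 0
n=97: ⌈(98·42)/275⌉ − ⌈(97·42)/275⌉ = ⌈4116/275⌉ − ⌈4074/275⌉ = 15 − 15 = 0
n=98: ⌈(99·42)/275⌉ − ⌈(98·42)/275⌉ = ⌈4158/275⌉ − ⌈4116/275⌉ = 16 − 15 = 1
n=99: ⌈(100·42)/275⌉ − ⌈(99·42)/275⌉ = ⌈4200/275⌉ − ⌈4158/275⌉ = 16 − 16 = 0
n=100: ⌈(101·42)/275⌉ − ⌈(100·42)/275⌉ = ⌈4242/275⌉ − ⌈4200/275⌉ = 16 − 16 = 0
n=101: ⌈(102·42)/275⌉ − ⌈(101·42)/275⌉ = ⌈4284/275⌉ − ⌈4242/275⌉ = 16 − 16 = 0


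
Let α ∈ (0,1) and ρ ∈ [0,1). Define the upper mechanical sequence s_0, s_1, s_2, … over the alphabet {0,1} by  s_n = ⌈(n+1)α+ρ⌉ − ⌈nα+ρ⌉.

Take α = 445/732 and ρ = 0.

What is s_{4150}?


1

(n+1)α + ρ = (4151·445) / 732 = 1847195/732
nα + ρ     = (4150·445) / 732 = 1846750/732
⌈1847195/732⌉ = 2524,  ⌈1846750/732⌉ = 2523
s_{4150} = 2524 − 2523 = 1


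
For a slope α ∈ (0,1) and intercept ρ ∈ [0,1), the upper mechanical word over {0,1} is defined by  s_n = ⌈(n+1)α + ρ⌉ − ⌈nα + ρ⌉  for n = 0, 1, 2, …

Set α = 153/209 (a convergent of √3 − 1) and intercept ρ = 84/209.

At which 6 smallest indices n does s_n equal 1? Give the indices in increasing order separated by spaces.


n=0: ⌈237/209⌉−⌈84/209⌉ = 2−1 = 1  ← one
n=1: ⌈390/209⌉−⌈237/209⌉ = 2−2 = 0
n=2: ⌈543/209⌉−⌈390/209⌉ = 3−2 = 1  ← one
n=3: ⌈696/209⌉−⌈543/209⌉ = 4−3 = 1  ← one
n=4: ⌈849/209⌉−⌈696/209⌉ = 5−4 = 1  ← one
n=5: ⌈1002/209⌉−⌈849/209⌉ = 5−5 = 0
n=6: ⌈1155/209⌉−⌈1002/209⌉ = 6−5 = 1  ← one
n=7: ⌈1308/209⌉−⌈1155/209⌉ = 7−6 = 1  ← one
positions of the first 6 ones: 0 2 3 4 6 7

0 2 3 4 6 7


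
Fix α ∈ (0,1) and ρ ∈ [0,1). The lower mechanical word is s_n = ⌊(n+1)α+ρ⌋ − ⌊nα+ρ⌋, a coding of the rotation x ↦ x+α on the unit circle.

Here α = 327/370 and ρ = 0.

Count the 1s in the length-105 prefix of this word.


92

#1s = Σ_{n=0}^{104} s_n = Σ_{n=0}^{104} (⌊(n+1)α+ρ⌋ − ⌊nα+ρ⌋)
the sum telescopes: every ⌊nα+ρ⌋ with 0 < n < 105 appears once with + and once with −, leaving ⌊105α+ρ⌋ − ⌊0·α+ρ⌋
105α + ρ = (105·327) / 370 = 34335/370
ρ = 0/370
⌊34335/370⌋ = 92,  ⌊0/370⌋ = 0
#1s = 92 − 0 = 92


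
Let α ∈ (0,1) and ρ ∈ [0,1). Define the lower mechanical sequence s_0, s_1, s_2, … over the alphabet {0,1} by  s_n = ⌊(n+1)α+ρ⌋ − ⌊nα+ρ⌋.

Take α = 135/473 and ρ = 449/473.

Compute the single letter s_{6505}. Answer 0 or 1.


0

(n+1)α + ρ = (6506·135 + 449) / 473 = 878759/473
nα + ρ     = (6505·135 + 449) / 473 = 878624/473
⌊878759/473⌋ = 1857,  ⌊878624/473⌋ = 1857
s_{6505} = 1857 − 1857 = 0


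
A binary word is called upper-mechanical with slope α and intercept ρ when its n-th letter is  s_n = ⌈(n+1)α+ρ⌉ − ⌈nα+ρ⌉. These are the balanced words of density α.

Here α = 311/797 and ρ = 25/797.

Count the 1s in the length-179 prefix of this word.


69

#1s = Σ_{n=0}^{178} s_n = Σ_{n=0}^{178} (⌈(n+1)α+ρ⌉ − ⌈nα+ρ⌉)
the sum telescopes: every ⌈nα+ρ⌉ with 0 < n < 179 appears once with + and once with −, leaving ⌈179α+ρ⌉ − ⌈0·α+ρ⌉
179α + ρ = (179·311 + 25) / 797 = 55694/797
ρ = 25/797
⌈55694/797⌉ = 70,  ⌈25/797⌉ = 1
#1s = 70 − 1 = 69


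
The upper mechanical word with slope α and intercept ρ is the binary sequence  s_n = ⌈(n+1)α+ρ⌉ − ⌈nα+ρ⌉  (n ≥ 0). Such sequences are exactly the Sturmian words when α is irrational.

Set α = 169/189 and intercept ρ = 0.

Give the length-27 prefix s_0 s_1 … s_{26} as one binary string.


n=0: ⌈(1·169)/189⌉ − ⌈(0·169)/189⌉ = ⌈169/189⌉ − ⌈0/189⌉ = 1 − 0 = 1
n=1: ⌈(2·169)/189⌉ − ⌈(1·169)/189⌉ = ⌈338/189⌉ − ⌈169/189⌉ = 2 − 1 = 1
n=2: ⌈(3·169)/189⌉ − ⌈(2·169)/189⌉ = ⌈507/189⌉ − ⌈338/189⌉ = 3 − 2 = 1
n=3: ⌈(4·169)/189⌉ − ⌈(3·169)/189⌉ = ⌈676/189⌉ − ⌈507/189⌉ = 4 − 3 = 1
n=4: ⌈(5·169)/189⌉ − ⌈(4·169)/189⌉ = ⌈845/189⌉ − ⌈676/189⌉ = 5 − 4 = 1
n=5: ⌈(6·169)/189⌉ − ⌈(5·169)/189⌉ = ⌈1014/189⌉ − ⌈845/189⌉ = 6 − 5 = 1
n=6: ⌈(7·169)/189⌉ − ⌈(6·169)/189⌉ = ⌈1183/189⌉ − ⌈1014/189⌉ = 7 − 6 = 1
n=7: ⌈(8·169)/189⌉ − ⌈(7·169)/189⌉ = ⌈1352/189⌉ − ⌈1183/189⌉ = 8 − 7 = 1
n=8: ⌈(9·169)/189⌉ − ⌈(8·169)/189⌉ = ⌈1521/189⌉ − ⌈1352/189⌉ = 9 − 8 = 1
n=9: ⌈(10·169)/189⌉ − ⌈(9·169)/189⌉ = ⌈1690/189⌉ − ⌈1521/189⌉ = 9 − 9 = 0
n=10: ⌈(11·169)/189⌉ − ⌈(10·169)/189⌉ = ⌈1859/189⌉ − ⌈1690/189⌉ = 10 − 9 = 1
n=11: ⌈(12·169)/189⌉ − ⌈(11·169)/189⌉ = ⌈2028/189⌉ − ⌈1859/189⌉ = 11 − 10 = 1
n=12: ⌈(13·169)/189⌉ − ⌈(12·169)/189⌉ = ⌈2197/189⌉ − ⌈2028/189⌉ = 12 − 11 = 1
n=13: ⌈(14·169)/189⌉ − ⌈(13·169)/189⌉ = ⌈2366/189⌉ − ⌈2197/189⌉ = 13 − 12 = 1
n=14: ⌈(15·169)/189⌉ − ⌈(14·169)/189⌉ = ⌈2535/189⌉ − ⌈2366/189⌉ = 14 − 13 = 1
n=15: ⌈(16·169)/189⌉ − ⌈(15·169)/189⌉ = ⌈2704/189⌉ − ⌈2535/189⌉ = 15 − 14 = 1
n=16: ⌈(17·169)/189⌉ − ⌈(16·169)/189⌉ = ⌈2873/189⌉ − ⌈2704/189⌉ = 16 − 15 = 1
n=17: ⌈(18·169)/189⌉ − ⌈(17·169)/189⌉ = ⌈3042/189⌉ − ⌈2873/189⌉ = 17 − 16 = 1
n=18: ⌈(19·169)/189⌉ − ⌈(18·169)/189⌉ = ⌈3211/189⌉ − ⌈3042/189⌉ = 17 − 17 = 0
n=19: ⌈(20·169)/189⌉ − ⌈(19·169)/189⌉ = ⌈3380/189⌉ − ⌈3211/189⌉ = 18 − 17 = 1
n=20: ⌈(21·169)/189⌉ − ⌈(20·169)/189⌉ = ⌈3549/189⌉ − ⌈3380/189⌉ = 19 − 18 = 1
n=21: ⌈(22·169)/189⌉ − ⌈(21·169)/189⌉ = ⌈3718/189⌉ − ⌈3549/189⌉ = 20 − 19 = 1
n=22: ⌈(23·169)/189⌉ − ⌈(22·169)/189⌉ = ⌈3887/189⌉ − ⌈3718/189⌉ = 21 − 20 = 1
n=23: ⌈(24·169)/189⌉ − ⌈(23·169)/189⌉ = ⌈4056/189⌉ − ⌈3887/189⌉ = 22 − 21 = 1
n=24: ⌈(25·169)/189⌉ − ⌈(24·169)/189⌉ = ⌈4225/189⌉ − ⌈4056/189⌉ = 23 − 22 = 1
n=25: ⌈(26·169)/189⌉ − ⌈(25·169)/189⌉ = ⌈4394/189⌉ − ⌈4225/189⌉ = 24 − 23 = 1
n=26: ⌈(27·169)/189⌉ − ⌈(26·169)/189⌉ = ⌈4563/189⌉ − ⌈4394/189⌉ = 25 − 24 = 1

111111111011111111011111111


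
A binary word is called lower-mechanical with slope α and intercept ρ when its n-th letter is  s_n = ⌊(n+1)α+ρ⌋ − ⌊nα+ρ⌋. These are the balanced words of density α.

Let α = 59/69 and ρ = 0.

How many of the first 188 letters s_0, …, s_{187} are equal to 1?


160

#1s = Σ_{n=0}^{187} s_n = Σ_{n=0}^{187} (⌊(n+1)α+ρ⌋ − ⌊nα+ρ⌋)
the sum telescopes: every ⌊nα+ρ⌋ with 0 < n < 188 appears once with + and once with −, leaving ⌊188α+ρ⌋ − ⌊0·α+ρ⌋
188α + ρ = (188·59) / 69 = 11092/69
ρ = 0/69
⌊11092/69⌋ = 160,  ⌊0/69⌋ = 0
#1s = 160 − 0 = 160


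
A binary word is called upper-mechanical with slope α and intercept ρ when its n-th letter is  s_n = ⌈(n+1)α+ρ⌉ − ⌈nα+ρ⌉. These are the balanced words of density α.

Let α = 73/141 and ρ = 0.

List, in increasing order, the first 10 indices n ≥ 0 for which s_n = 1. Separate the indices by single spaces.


n=0: ⌈73/141⌉−⌈0/141⌉ = 1−0 = 1  ← one
n=1: ⌈146/141⌉−⌈73/141⌉ = 2−1 = 1  ← one
n=2: ⌈219/141⌉−⌈146/141⌉ = 2−2 = 0
n=3: ⌈292/141⌉−⌈219/141⌉ = 3−2 = 1  ← one
n=4: ⌈365/141⌉−⌈292/141⌉ = 3−3 = 0
n=5: ⌈438/141⌉−⌈365/141⌉ = 4−3 = 1  ← one
n=6: ⌈511/141⌉−⌈438/141⌉ = 4−4 = 0
n=7: ⌈584/141⌉−⌈511/141⌉ = 5−4 = 1  ← one
n=8: ⌈657/141⌉−⌈584/141⌉ = 5−5 = 0
n=9: ⌈730/141⌉−⌈657/141⌉ = 6−5 = 1  ← one
n=10: ⌈803/141⌉−⌈730/141⌉ = 6−6 = 0
n=11: ⌈876/141⌉−⌈803/141⌉ = 7−6 = 1  ← one
n=12: ⌈949/141⌉−⌈876/141⌉ = 7−7 = 0
n=13: ⌈1022/141⌉−⌈949/141⌉ = 8−7 = 1  ← one
n=14: ⌈1095/141⌉−⌈1022/141⌉ = 8−8 = 0
n=15: ⌈1168/141⌉−⌈1095/141⌉ = 9−8 = 1  ← one
n=16: ⌈1241/141⌉−⌈1168/141⌉ = 9−9 = 0
n=17: ⌈1314/141⌉−⌈1241/141⌉ = 10−9 = 1  ← one
positions of the first 10 ones: 0 1 3 5 7 9 11 13 15 17

0 1 3 5 7 9 11 13 15 17


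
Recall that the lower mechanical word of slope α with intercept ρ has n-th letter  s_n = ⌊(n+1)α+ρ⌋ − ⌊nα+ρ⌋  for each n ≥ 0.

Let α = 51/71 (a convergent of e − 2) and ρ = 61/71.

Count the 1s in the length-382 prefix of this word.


#1s = Σ_{n=0}^{381} s_n = Σ_{n=0}^{381} (⌊(n+1)α+ρ⌋ − ⌊nα+ρ⌋)
the sum telescopes: every ⌊nα+ρ⌋ with 0 < n < 382 appears once with + and once with −, leaving ⌊382α+ρ⌋ − ⌊0·α+ρ⌋
382α + ρ = (382·51 + 61) / 71 = 19543/71
ρ = 61/71
⌊19543/71⌋ = 275,  ⌊61/71⌋ = 0
#1s = 275 − 0 = 275

275


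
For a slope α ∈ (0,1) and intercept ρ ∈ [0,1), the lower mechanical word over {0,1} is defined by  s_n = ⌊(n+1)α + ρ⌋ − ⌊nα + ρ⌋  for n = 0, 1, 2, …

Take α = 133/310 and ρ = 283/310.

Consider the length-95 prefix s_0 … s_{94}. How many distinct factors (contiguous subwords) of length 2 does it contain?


t_n = ⌊(n·133+283)/310⌋ for n = 0 … 95:
  n=0…9: ⌊283/310⌋=0 ⌊416/310⌋=1 ⌊549/310⌋=1 ⌊682/310⌋=2 ⌊815/310⌋=2 ⌊948/310⌋=3 ⌊1081/310⌋=3 ⌊1214/310⌋=3 ⌊1347/310⌋=4 ⌊1480/310⌋=4
  n=10…19: ⌊1613/310⌋=5 ⌊1746/310⌋=5 ⌊1879/310⌋=6 ⌊2012/310⌋=6 ⌊2145/310⌋=6 ⌊2278/310⌋=7 ⌊2411/310⌋=7 ⌊2544/310⌋=8 ⌊2677/310⌋=8 ⌊2810/310⌋=9
  n=20…29: ⌊2943/310⌋=9 ⌊3076/310⌋=9 ⌊3209/310⌋=10 ⌊3342/310⌋=10 ⌊3475/310⌋=11 ⌊3608/310⌋=11 ⌊3741/310⌋=12 ⌊3874/310⌋=12 ⌊4007/310⌋=12 ⌊4140/310⌋=13
  n=30…39: ⌊4273/310⌋=13 ⌊4406/310⌋=14 ⌊4539/310⌋=14 ⌊4672/310⌋=15 ⌊4805/310⌋=15 ⌊4938/310⌋=15 ⌊5071/310⌋=16 ⌊5204/310⌋=16 ⌊5337/310⌋=17 ⌊5470/310⌋=17
  n=40…49: ⌊5603/310⌋=18 ⌊5736/310⌋=18 ⌊5869/310⌋=18 ⌊6002/310⌋=19 ⌊6135/310⌋=19 ⌊6268/310⌋=20 ⌊6401/310⌋=20 ⌊6534/310⌋=21 ⌊6667/310⌋=21 ⌊6800/310⌋=21
  n=50…59: ⌊6933/310⌋=22 ⌊7066/310⌋=22 ⌊7199/310⌋=23 ⌊7332/310⌋=23 ⌊7465/310⌋=24 ⌊7598/310⌋=24 ⌊7731/310⌋=24 ⌊7864/310⌋=25 ⌊7997/310⌋=25 ⌊8130/310⌋=26
  n=60…69: ⌊8263/310⌋=26 ⌊8396/310⌋=27 ⌊8529/310⌋=27 ⌊8662/310⌋=27 ⌊8795/310⌋=28 ⌊8928/310⌋=28 ⌊9061/310⌋=29 ⌊9194/310⌋=29 ⌊9327/310⌋=30 ⌊9460/310⌋=30
  n=70…79: ⌊9593/310⌋=30 ⌊9726/310⌋=31 ⌊9859/310⌋=31 ⌊9992/310⌋=32 ⌊10125/310⌋=32 ⌊10258/310⌋=33 ⌊10391/310⌋=33 ⌊10524/310⌋=33 ⌊10657/310⌋=34 ⌊10790/310⌋=34
  n=80…89: ⌊10923/310⌋=35 ⌊11056/310⌋=35 ⌊11189/310⌋=36 ⌊11322/310⌋=36 ⌊11455/310⌋=36 ⌊11588/310⌋=37 ⌊11721/310⌋=37 ⌊11854/310⌋=38 ⌊11987/310⌋=38 ⌊12120/310⌋=39
  n=90…95: ⌊12253/310⌋=39 ⌊12386/310⌋=39 ⌊12519/310⌋=40 ⌊12652/310⌋=40 ⌊12785/310⌋=41 ⌊12918/310⌋=41
s_n = t_(n+1) − t_n for n = 0 … 94 gives
prefix = 10101001010100101010010101001010100101010010101001010100101010010101001010100101010010101001010
slide a length-2 window over [0..1] … [93..94] (94 windows); first occurrence of each distinct factor:
  [  0..  1] 10
  [  1..  2] 01
  [  5..  6] 00
  (the other 91 windows repeat one of these)
distinct factors: {00, 01, 10}
count = 3  (Sturmian bound for length 2 is 3)

3


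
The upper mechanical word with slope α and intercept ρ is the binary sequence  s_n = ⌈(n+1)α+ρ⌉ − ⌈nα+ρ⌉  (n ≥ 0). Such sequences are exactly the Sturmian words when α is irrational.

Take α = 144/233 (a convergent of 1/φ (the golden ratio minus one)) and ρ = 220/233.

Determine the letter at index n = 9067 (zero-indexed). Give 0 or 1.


1

(n+1)α + ρ = (9068·144 + 220) / 233 = 1306012/233
nα + ρ     = (9067·144 + 220) / 233 = 1305868/233
⌈1306012/233⌉ = 5606,  ⌈1305868/233⌉ = 5605
s_{9067} = 5606 − 5605 = 1


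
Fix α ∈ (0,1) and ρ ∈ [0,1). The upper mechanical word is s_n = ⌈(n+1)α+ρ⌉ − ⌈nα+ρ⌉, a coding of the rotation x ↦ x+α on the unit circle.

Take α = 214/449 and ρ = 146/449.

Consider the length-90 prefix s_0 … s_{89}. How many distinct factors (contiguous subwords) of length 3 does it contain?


t_n = ⌈(n·214+146)/449⌉ for n = 0 … 90:
  n=0…9: ⌈146/449⌉=1 ⌈360/449⌉=1 ⌈574/449⌉=2 ⌈788/449⌉=2 ⌈1002/449⌉=3 ⌈1216/449⌉=3 ⌈1430/449⌉=4 ⌈1644/449⌉=4 ⌈1858/449⌉=5 ⌈2072/449⌉=5
  n=10…19: ⌈2286/449⌉=6 ⌈2500/449⌉=6 ⌈2714/449⌉=7 ⌈2928/449⌉=7 ⌈3142/449⌉=7 ⌈3356/449⌉=8 ⌈3570/449⌉=8 ⌈3784/449⌉=9 ⌈3998/449⌉=9 ⌈4212/449⌉=10
  n=20…29: ⌈4426/449⌉=10 ⌈4640/449⌉=11 ⌈4854/449⌉=11 ⌈5068/449⌉=12 ⌈5282/449⌉=12 ⌈5496/449⌉=13 ⌈5710/449⌉=13 ⌈5924/449⌉=14 ⌈6138/449⌉=14 ⌈6352/449⌉=15
  n=30…39: ⌈6566/449⌉=15 ⌈6780/449⌉=16 ⌈6994/449⌉=16 ⌈7208/449⌉=17 ⌈7422/449⌉=17 ⌈7636/449⌉=18 ⌈7850/449⌉=18 ⌈8064/449⌉=18 ⌈8278/449⌉=19 ⌈8492/449⌉=19
  n=40…49: ⌈8706/449⌉=20 ⌈8920/449⌉=20 ⌈9134/449⌉=21 ⌈9348/449⌉=21 ⌈9562/449⌉=22 ⌈9776/449⌉=22 ⌈9990/449⌉=23 ⌈10204/449⌉=23 ⌈10418/449⌉=24 ⌈10632/449⌉=24
  n=50…59: ⌈10846/449⌉=25 ⌈11060/449⌉=25 ⌈11274/449⌉=26 ⌈11488/449⌉=26 ⌈11702/449⌉=27 ⌈11916/449⌉=27 ⌈12130/449⌉=28 ⌈12344/449⌉=28 ⌈12558/449⌉=28 ⌈12772/449⌉=29
  n=60…69: ⌈12986/449⌉=29 ⌈13200/449⌉=30 ⌈13414/449⌉=30 ⌈13628/449⌉=31 ⌈13842/449⌉=31 ⌈14056/449⌉=32 ⌈14270/449⌉=32 ⌈14484/449⌉=33 ⌈14698/449⌉=33 ⌈14912/449⌉=34
  n=70…79: ⌈15126/449⌉=34 ⌈15340/449⌉=35 ⌈15554/449⌉=35 ⌈15768/449⌉=36 ⌈15982/449⌉=36 ⌈16196/449⌉=37 ⌈16410/449⌉=37 ⌈16624/449⌉=38 ⌈16838/449⌉=38 ⌈17052/449⌉=38
  n=80…89: ⌈17266/449⌉=39 ⌈17480/449⌉=39 ⌈17694/449⌉=40 ⌈17908/449⌉=40 ⌈18122/449⌉=41 ⌈18336/449⌉=41 ⌈18550/449⌉=42 ⌈18764/449⌉=42 ⌈18978/449⌉=43 ⌈19192/449⌉=43
  n=90: ⌈19406/449⌉=44
s_n = t_(n+1) − t_n for n = 0 … 89 gives
prefix = 010101010101001010101010101010101010010101010101010101010010101010101010101010010101010101
slide a length-3 window over [0..2] … [87..89] (88 windows); first occurrence of each distinct factor:
  [  0..  2] 010
  [  1..  3] 101
  [ 11.. 13] 100
  [ 12.. 14] 001
  (the other 84 windows repeat one of these)
distinct factors: {001, 010, 100, 101}
count = 4  (Sturmian bound for length 3 is 4)

4


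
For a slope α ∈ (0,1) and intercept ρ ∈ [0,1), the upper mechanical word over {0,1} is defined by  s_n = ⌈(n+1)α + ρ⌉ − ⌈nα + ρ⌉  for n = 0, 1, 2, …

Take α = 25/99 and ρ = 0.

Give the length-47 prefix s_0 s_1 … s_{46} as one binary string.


10010001000100010001000100010001000100010001000

n=0: ⌈(1·25)/99⌉ − ⌈(0·25)/99⌉ = ⌈25/99⌉ − ⌈0/99⌉ = 1 − 0 = 1
n=1: ⌈(2·25)/99⌉ − ⌈(1·25)/99⌉ = ⌈50/99⌉ − ⌈25/99⌉ = 1 − 1 = 0
n=2: ⌈(3·25)/99⌉ − ⌈(2·25)/99⌉ = ⌈75/99⌉ − ⌈50/99⌉ = 1 − 1 = 0
n=3: ⌈(4·25)/99⌉ − ⌈(3·25)/99⌉ = ⌈100/99⌉ − ⌈75/99⌉ = 2 − 1 = 1
n=4: ⌈(5·25)/99⌉ − ⌈(4·25)/99⌉ = ⌈125/99⌉ − ⌈100/99⌉ = 2 − 2 = 0
n=5: ⌈(6·25)/99⌉ − ⌈(5·25)/99⌉ = ⌈150/99⌉ − ⌈125/99⌉ = 2 − 2 = 0
n=6: ⌈(7·25)/99⌉ − ⌈(6·25)/99⌉ = ⌈175/99⌉ − ⌈150/99⌉ = 2 − 2 = 0
n=7: ⌈(8·25)/99⌉ − ⌈(7·25)/99⌉ = ⌈200/99⌉ − ⌈175/99⌉ = 3 − 2 = 1
n=8: ⌈(9·25)/99⌉ − ⌈(8·25)/99⌉ = ⌈225/99⌉ − ⌈200/99⌉ = 3 − 3 = 0
n=9: ⌈(10·25)/99⌉ − ⌈(9·25)/99⌉ = ⌈250/99⌉ − ⌈225/99⌉ = 3 − 3 = 0
n=10: ⌈(11·25)/99⌉ − ⌈(10·25)/99⌉ = ⌈275/99⌉ − ⌈250/99⌉ = 3 − 3 = 0
n=11: ⌈(12·25)/99⌉ − ⌈(11·25)/99⌉ = ⌈300/99⌉ − ⌈275/99⌉ = 4 − 3 = 1
n=12: ⌈(13·25)/99⌉ − ⌈(12·25)/99⌉ = ⌈325/99⌉ − ⌈300/99⌉ = 4 − 4 = 0
n=13: ⌈(14·25)/99⌉ − ⌈(13·25)/99⌉ = ⌈350/99⌉ − ⌈325/99⌉ = 4 − 4 = 0
n=14: ⌈(15·25)/99⌉ − ⌈(14·25)/99⌉ = ⌈375/99⌉ − ⌈350/99⌉ = 4 − 4 = 0
n=15: ⌈(16·25)/99⌉ − ⌈(15·25)/99⌉ = ⌈400/99⌉ − ⌈375/99⌉ = 5 − 4 = 1
n=16: ⌈(17·25)/99⌉ − ⌈(16·25)/99⌉ = ⌈425/99⌉ − ⌈400/99⌉ = 5 − 5 = 0
n=17: ⌈(18·25)/99⌉ − ⌈(17·25)/99⌉ = ⌈450/99⌉ − ⌈425/99⌉ = 5 − 5 = 0
n=18: ⌈(19·25)/99⌉ − ⌈(18·25)/99⌉ = ⌈475/99⌉ − ⌈450/99⌉ = 5 − 5 = 0
n=19: ⌈(20·25)/99⌉ − ⌈(19·25)/99⌉ = ⌈500/99⌉ − ⌈475/99⌉ = 6 − 5 = 1
n=20: ⌈(21·25)/99⌉ − ⌈(20·25)/99⌉ = ⌈525/99⌉ − ⌈500/99⌉ = 6 − 6 = 0
n=21: ⌈(22·25)/99⌉ − ⌈(21·25)/99⌉ = ⌈550/99⌉ − ⌈525/99⌉ = 6 − 6 = 0
n=22: ⌈(23·25)/99⌉ − ⌈(22·25)/99⌉ = ⌈575/99⌉ − ⌈550/99⌉ = 6 − 6 = 0
n=23: ⌈(24·25)/99⌉ − ⌈(23·25)/99⌉ = ⌈600/99⌉ − ⌈575/99⌉ = 7 − 6 = 1
n=24: ⌈(25·25)/99⌉ − ⌈(24·25)/99⌉ = ⌈625/99⌉ − ⌈600/99⌉ = 7 − 7 = 0
n=25: ⌈(26·25)/99⌉ − ⌈(25·25)/99⌉ = ⌈650/99⌉ − ⌈625/99⌉ = 7 − 7 = 0
n=26: ⌈(27·25)/99⌉ − ⌈(26·25)/99⌉ = ⌈675/99⌉ − ⌈650/99⌉ = 7 − 7 = 0
n=27: ⌈(28·25)/99⌉ − ⌈(27·25)/99⌉ = ⌈700/99⌉ − ⌈675/99⌉ = 8 − 7 = 1
n=28: ⌈(29·25)/99⌉ − ⌈(28·25)/99⌉ = ⌈725/99⌉ − ⌈700/99⌉ = 8 − 8 = 0
n=29: ⌈(30·25)/99⌉ − ⌈(29·25)/99⌉ = ⌈750/99⌉ − ⌈725/99⌉ = 8 − 8 = 0
n=30: ⌈(31·25)/99⌉ − ⌈(30·25)/99⌉ = ⌈775/99⌉ − ⌈750/99⌉ = 8 − 8 = 0
n=31: ⌈(32·25)/99⌉ − ⌈(31·25)/99⌉ = ⌈800/99⌉ − ⌈775/99⌉ = 9 − 8 = 1
n=32: ⌈(33·25)/99⌉ − ⌈(32·25)/99⌉ = ⌈825/99⌉ − ⌈800/99⌉ = 9 − 9 = 0
n=33: ⌈(34·25)/99⌉ − ⌈(33·25)/99⌉ = ⌈850/99⌉ − ⌈825/99⌉ = 9 − 9 = 0
n=34: ⌈(35·25)/99⌉ − ⌈(34·25)/99⌉ = ⌈875/99⌉ − ⌈850/99⌉ = 9 − 9 = 0
n=35: ⌈(36·25)/99⌉ − ⌈(35·25)/99⌉ = ⌈900/99⌉ − ⌈875/99⌉ = 10 − 9 = 1
n=36: ⌈(37·25)/99⌉ − ⌈(36·25)/99⌉ = ⌈925/99⌉ − ⌈900/99⌉ = 10 − 10 = 0
n=37: ⌈(38·25)/99⌉ − ⌈(37·25)/99⌉ = ⌈950/99⌉ − ⌈925/99⌉ = 10 − 10 = 0
n=38: ⌈(39·25)/99⌉ − ⌈(38·25)/99⌉ = ⌈975/99⌉ − ⌈950/99⌉ = 10 − 10 = 0
n=39: ⌈(40·25)/99⌉ − ⌈(39·25)/99⌉ = ⌈1000/99⌉ − ⌈975/99⌉ = 11 − 10 = 1
n=40: ⌈(41·25)/99⌉ − ⌈(40·25)/99⌉ = ⌈1025/99⌉ − ⌈1000/99⌉ = 11 − 11 = 0
n=41: ⌈(42·25)/99⌉ − ⌈(41·25)/99⌉ = ⌈1050/99⌉ − ⌈1025/99⌉ = 11 − 11 = 0
n=42: ⌈(43·25)/99⌉ − ⌈(42·25)/99⌉ = ⌈1075/99⌉ − ⌈1050/99⌉ = 11 − 11 = 0
n=43: ⌈(44·25)/99⌉ − ⌈(43·25)/99⌉ = ⌈1100/99⌉ − ⌈1075/99⌉ = 12 − 11 = 1
n=44: ⌈(45·25)/99⌉ − ⌈(44·25)/99⌉ = ⌈1125/99⌉ − ⌈1100/99⌉ = 12 − 12 = 0
n=45: ⌈(46·25)/99⌉ − ⌈(45·25)/99⌉ = ⌈1150/99⌉ − ⌈1125/99⌉ = 12 − 12 = 0
n=46: ⌈(47·25)/99⌉ − ⌈(46·25)/99⌉ = ⌈1175/99⌉ − ⌈1150/99⌉ = 12 − 12 = 0


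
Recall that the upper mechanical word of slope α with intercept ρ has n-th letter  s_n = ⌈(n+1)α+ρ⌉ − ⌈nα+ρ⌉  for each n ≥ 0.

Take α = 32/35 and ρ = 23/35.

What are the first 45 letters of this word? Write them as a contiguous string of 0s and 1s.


n=0: ⌈(1·32+23)/35⌉ − ⌈(0·32+23)/35⌉ = ⌈55/35⌉ − ⌈23/35⌉ = 2 − 1 = 1
n=1: ⌈(2·32+23)/35⌉ − ⌈(1·32+23)/35⌉ = ⌈87/35⌉ − ⌈55/35⌉ = 3 − 2 = 1
n=2: ⌈(3·32+23)/35⌉ − ⌈(2·32+23)/35⌉ = ⌈119/35⌉ − ⌈87/35⌉ = 4 − 3 = 1
n=3: ⌈(4·32+23)/35⌉ − ⌈(3·32+23)/35⌉ = ⌈151/35⌉ − ⌈119/35⌉ = 5 − 4 = 1
n=4: ⌈(5·32+23)/35⌉ − ⌈(4·32+23)/35⌉ = ⌈183/35⌉ − ⌈151/35⌉ = 6 − 5 = 1
n=5: ⌈(6·32+23)/35⌉ − ⌈(5·32+23)/35⌉ = ⌈215/35⌉ − ⌈183/35⌉ = 7 − 6 = 1
n=6: ⌈(7·32+23)/35⌉ − ⌈(6·32+23)/35⌉ = ⌈247/35⌉ − ⌈215/35⌉ = 8 − 7 = 1
n=7: ⌈(8·32+23)/35⌉ − ⌈(7·32+23)/35⌉ = ⌈279/35⌉ − ⌈247/35⌉ = 8 − 8 = 0
n=8: ⌈(9·32+23)/35⌉ − ⌈(8·32+23)/35⌉ = ⌈311/35⌉ − ⌈279/35⌉ = 9 − 8 = 1
n=9: ⌈(10·32+23)/35⌉ − ⌈(9·32+23)/35⌉ = ⌈343/35⌉ − ⌈311/35⌉ = 10 − 9 = 1
n=10: ⌈(11·32+23)/35⌉ − ⌈(10·32+23)/35⌉ = ⌈375/35⌉ − ⌈343/35⌉ = 11 − 10 = 1
n=11: ⌈(12·32+23)/35⌉ − ⌈(11·32+23)/35⌉ = ⌈407/35⌉ − ⌈375/35⌉ = 12 − 11 = 1
n=12: ⌈(13·32+23)/35⌉ − ⌈(12·32+23)/35⌉ = ⌈439/35⌉ − ⌈407/35⌉ = 13 − 12 = 1
n=13: ⌈(14·32+23)/35⌉ − ⌈(13·32+23)/35⌉ = ⌈471/35⌉ − ⌈439/35⌉ = 14 − 13 = 1
n=14: ⌈(15·32+23)/35⌉ − ⌈(14·32+23)/35⌉ = ⌈503/35⌉ − ⌈471/35⌉ = 15 − 14 = 1
n=15: ⌈(16·32+23)/35⌉ − ⌈(15·32+23)/35⌉ = ⌈535/35⌉ − ⌈503/35⌉ = 16 − 15 = 1
n=16: ⌈(17·32+23)/35⌉ − ⌈(16·32+23)/35⌉ = ⌈567/35⌉ − ⌈535/35⌉ = 17 − 16 = 1
n=17: ⌈(18·32+23)/35⌉ − ⌈(17·32+23)/35⌉ = ⌈599/35⌉ − ⌈567/35⌉ = 18 − 17 = 1
n=18: ⌈(19·32+23)/35⌉ − ⌈(18·32+23)/35⌉ = ⌈631/35⌉ − ⌈599/35⌉ = 19 − 18 = 1
n=19: ⌈(20·32+23)/35⌉ − ⌈(19·32+23)/35⌉ = ⌈663/35⌉ − ⌈631/35⌉ = 19 − 19 = 0
n=20: ⌈(21·32+23)/35⌉ − ⌈(20·32+23)/35⌉ = ⌈695/35⌉ − ⌈663/35⌉ = 20 − 19 = 1
n=21: ⌈(22·32+23)/35⌉ − ⌈(21·32+23)/35⌉ = ⌈727/35⌉ − ⌈695/35⌉ = 21 − 20 = 1
n=22: ⌈(23·32+23)/35⌉ − ⌈(22·32+23)/35⌉ = ⌈759/35⌉ − ⌈727/35⌉ = 22 − 21 = 1
n=23: ⌈(24·32+23)/35⌉ − ⌈(23·32+23)/35⌉ = ⌈791/35⌉ − ⌈759/35⌉ = 23 − 22 = 1
n=24: ⌈(25·32+23)/35⌉ − ⌈(24·32+23)/35⌉ = ⌈823/35⌉ − ⌈791/35⌉ = 24 − 23 = 1
n=25: ⌈(26·32+23)/35⌉ − ⌈(25·32+23)/35⌉ = ⌈855/35⌉ − ⌈823/35⌉ = 25 − 24 = 1
n=26: ⌈(27·32+23)/35⌉ − ⌈(26·32+23)/35⌉ = ⌈887/35⌉ − ⌈855/35⌉ = 26 − 25 = 1
n=27: ⌈(28·32+23)/35⌉ − ⌈(27·32+23)/35⌉ = ⌈919/35⌉ − ⌈887/35⌉ = 27 − 26 = 1
n=28: ⌈(29·32+23)/35⌉ − ⌈(28·32+23)/35⌉ = ⌈951/35⌉ − ⌈919/35⌉ = 28 − 27 = 1
n=29: ⌈(30·32+23)/35⌉ − ⌈(29·32+23)/35⌉ = ⌈983/35⌉ − ⌈951/35⌉ = 29 − 28 = 1
n=30: ⌈(31·32+23)/35⌉ − ⌈(30·32+23)/35⌉ = ⌈1015/35⌉ − ⌈983/35⌉ = 29 − 29 = 0
n=31: ⌈(32·32+23)/35⌉ − ⌈(31·32+23)/35⌉ = ⌈1047/35⌉ − ⌈1015/35⌉ = 30 − 29 = 1
n=32: ⌈(33·32+23)/35⌉ − ⌈(32·32+23)/35⌉ = ⌈1079/35⌉ − ⌈1047/35⌉ = 31 − 30 = 1
n=33: ⌈(34·32+23)/35⌉ − ⌈(33·32+23)/35⌉ = ⌈1111/35⌉ − ⌈1079/35⌉ = 32 − 31 = 1
n=34: ⌈(35·32+23)/35⌉ − ⌈(34·32+23)/35⌉ = ⌈1143/35⌉ − ⌈1111/35⌉ = 33 − 32 = 1
n=35: ⌈(36·32+23)/35⌉ − ⌈(35·32+23)/35⌉ = ⌈1175/35⌉ − ⌈1143/35⌉ = 34 − 33 = 1
n=36: ⌈(37·32+23)/35⌉ − ⌈(36·32+23)/35⌉ = ⌈1207/35⌉ − ⌈1175/35⌉ = 35 − 34 = 1
n=37: ⌈(38·32+23)/35⌉ − ⌈(37·32+23)/35⌉ = ⌈1239/35⌉ − ⌈1207/35⌉ = 36 − 35 = 1
n=38: ⌈(39·32+23)/35⌉ − ⌈(38·32+23)/35⌉ = ⌈1271/35⌉ − ⌈1239/35⌉ = 37 − 36 = 1
n=39: ⌈(40·32+23)/35⌉ − ⌈(39·32+23)/35⌉ = ⌈1303/35⌉ − ⌈1271/35⌉ = 38 − 37 = 1
n=40: ⌈(41·32+23)/35⌉ − ⌈(40·32+23)/35⌉ = ⌈1335/35⌉ − ⌈1303/35⌉ = 39 − 38 = 1
n=41: ⌈(42·32+23)/35⌉ − ⌈(41·32+23)/35⌉ = ⌈1367/35⌉ − ⌈1335/35⌉ = 40 − 39 = 1
n=42: ⌈(43·32+23)/35⌉ − ⌈(42·32+23)/35⌉ = ⌈1399/35⌉ − ⌈1367/35⌉ = 40 − 40 = 0
n=43: ⌈(44·32+23)/35⌉ − ⌈(43·32+23)/35⌉ = ⌈1431/35⌉ − ⌈1399/35⌉ = 41 − 40 = 1
n=44: ⌈(45·32+23)/35⌉ − ⌈(44·32+23)/35⌉ = ⌈1463/35⌉ − ⌈1431/35⌉ = 42 − 41 = 1

111111101111111111101111111111011111111111011


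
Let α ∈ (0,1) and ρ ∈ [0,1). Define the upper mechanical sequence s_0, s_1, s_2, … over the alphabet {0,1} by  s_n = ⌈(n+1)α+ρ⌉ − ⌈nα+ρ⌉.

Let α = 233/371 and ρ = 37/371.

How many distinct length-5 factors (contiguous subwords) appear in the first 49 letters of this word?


t_n = ⌈(n·233+37)/371⌉ for n = 0 … 49:
  n=0…9: ⌈37/371⌉=1 ⌈270/371⌉=1 ⌈503/371⌉=2 ⌈736/371⌉=2 ⌈969/371⌉=3 ⌈1202/371⌉=4 ⌈1435/371⌉=4 ⌈1668/371⌉=5 ⌈1901/371⌉=6 ⌈2134/371⌉=6
  n=10…19: ⌈2367/371⌉=7 ⌈2600/371⌉=8 ⌈2833/371⌉=8 ⌈3066/371⌉=9 ⌈3299/371⌉=9 ⌈3532/371⌉=10 ⌈3765/371⌉=11 ⌈3998/371⌉=11 ⌈4231/371⌉=12 ⌈4464/371⌉=13
  n=20…29: ⌈4697/371⌉=13 ⌈4930/371⌉=14 ⌈5163/371⌉=14 ⌈5396/371⌉=15 ⌈5629/371⌉=16 ⌈5862/371⌉=16 ⌈6095/371⌉=17 ⌈6328/371⌉=18 ⌈6561/371⌉=18 ⌈6794/371⌉=19
  n=30…39: ⌈7027/371⌉=19 ⌈7260/371⌉=20 ⌈7493/371⌉=21 ⌈7726/371⌉=21 ⌈7959/371⌉=22 ⌈8192/371⌉=23 ⌈8425/371⌉=23 ⌈8658/371⌉=24 ⌈8891/371⌉=24 ⌈9124/371⌉=25
  n=40…49: ⌈9357/371⌉=26 ⌈9590/371⌉=26 ⌈9823/371⌉=27 ⌈10056/371⌉=28 ⌈10289/371⌉=28 ⌈10522/371⌉=29 ⌈10755/371⌉=29 ⌈10988/371⌉=30 ⌈11221/371⌉=31 ⌈11454/371⌉=31
s_n = t_(n+1) − t_n for n = 0 … 48 gives
prefix = 0101101101101011011010110110101101101011011010110
slide a length-5 window over [0..4] … [44..48] (45 windows); first occurrence of each distinct factor:
  [  0..  4] 01011
  [  1..  5] 10110
  [  2..  6] 01101
  [  3..  7] 11011
  [  9.. 13] 11010
  [ 10.. 14] 10101
  (the other 39 windows repeat one of these)
distinct factors: {01011, 01101, 10101, 10110, 11010, 11011}
count = 6  (Sturmian bound for length 5 is 6)

6


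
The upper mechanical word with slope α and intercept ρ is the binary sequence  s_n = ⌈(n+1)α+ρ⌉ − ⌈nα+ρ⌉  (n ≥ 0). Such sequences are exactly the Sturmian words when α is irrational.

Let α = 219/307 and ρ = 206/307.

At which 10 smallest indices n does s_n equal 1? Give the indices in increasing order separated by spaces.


0 1 3 4 6 7 8 10 11 13

n=0: ⌈425/307⌉−⌈206/307⌉ = 2−1 = 1  ← one
n=1: ⌈644/307⌉−⌈425/307⌉ = 3−2 = 1  ← one
n=2: ⌈863/307⌉−⌈644/307⌉ = 3−3 = 0
n=3: ⌈1082/307⌉−⌈863/307⌉ = 4−3 = 1  ← one
n=4: ⌈1301/307⌉−⌈1082/307⌉ = 5−4 = 1  ← one
n=5: ⌈1520/307⌉−⌈1301/307⌉ = 5−5 = 0
n=6: ⌈1739/307⌉−⌈1520/307⌉ = 6−5 = 1  ← one
n=7: ⌈1958/307⌉−⌈1739/307⌉ = 7−6 = 1  ← one
n=8: ⌈2177/307⌉−⌈1958/307⌉ = 8−7 = 1  ← one
n=9: ⌈2396/307⌉−⌈2177/307⌉ = 8−8 = 0
n=10: ⌈2615/307⌉−⌈2396/307⌉ = 9−8 = 1  ← one
n=11: ⌈2834/307⌉−⌈2615/307⌉ = 10−9 = 1  ← one
n=12: ⌈3053/307⌉−⌈2834/307⌉ = 10−10 = 0
n=13: ⌈3272/307⌉−⌈3053/307⌉ = 11−10 = 1  ← one
positions of the first 10 ones: 0 1 3 4 6 7 8 10 11 13


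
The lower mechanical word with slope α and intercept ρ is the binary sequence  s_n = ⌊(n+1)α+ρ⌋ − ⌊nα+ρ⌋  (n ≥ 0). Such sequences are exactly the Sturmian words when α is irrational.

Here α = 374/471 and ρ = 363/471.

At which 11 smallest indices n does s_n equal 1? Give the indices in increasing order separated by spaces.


n=0: ⌊737/471⌋−⌊363/471⌋ = 1−0 = 1  ← one
n=1: ⌊1111/471⌋−⌊737/471⌋ = 2−1 = 1  ← one
n=2: ⌊1485/471⌋−⌊1111/471⌋ = 3−2 = 1  ← one
n=3: ⌊1859/471⌋−⌊1485/471⌋ = 3−3 = 0
n=4: ⌊2233/471⌋−⌊1859/471⌋ = 4−3 = 1  ← one
n=5: ⌊2607/471⌋−⌊2233/471⌋ = 5−4 = 1  ← one
n=6: ⌊2981/471⌋−⌊2607/471⌋ = 6−5 = 1  ← one
n=7: ⌊3355/471⌋−⌊2981/471⌋ = 7−6 = 1  ← one
n=8: ⌊3729/471⌋−⌊3355/471⌋ = 7−7 = 0
n=9: ⌊4103/471⌋−⌊3729/471⌋ = 8−7 = 1  ← one
n=10: ⌊4477/471⌋−⌊4103/471⌋ = 9−8 = 1  ← one
n=11: ⌊4851/471⌋−⌊4477/471⌋ = 10−9 = 1  ← one
n=12: ⌊5225/471⌋−⌊4851/471⌋ = 11−10 = 1  ← one
positions of the first 11 ones: 0 1 2 4 5 6 7 9 10 11 12

0 1 2 4 5 6 7 9 10 11 12


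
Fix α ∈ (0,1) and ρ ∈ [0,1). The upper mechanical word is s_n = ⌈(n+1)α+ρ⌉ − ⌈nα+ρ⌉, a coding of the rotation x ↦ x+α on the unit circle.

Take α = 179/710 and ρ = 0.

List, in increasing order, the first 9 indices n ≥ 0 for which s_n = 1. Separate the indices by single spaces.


n=0: ⌈179/710⌉−⌈0/710⌉ = 1−0 = 1  ← one
n=1: ⌈358/710⌉−⌈179/710⌉ = 1−1 = 0
n=2: ⌈537/710⌉−⌈358/710⌉ = 1−1 = 0
n=3: ⌈716/710⌉−⌈537/710⌉ = 2−1 = 1  ← one
n=4: ⌈895/710⌉−⌈716/710⌉ = 2−2 = 0
n=5: ⌈1074/710⌉−⌈895/710⌉ = 2−2 = 0
n=6: ⌈1253/710⌉−⌈1074/710⌉ = 2−2 = 0
n=7: ⌈1432/710⌉−⌈1253/710⌉ = 3−2 = 1  ← one
n=8: ⌈1611/710⌉−⌈1432/710⌉ = 3−3 = 0
n=9: ⌈1790/710⌉−⌈1611/710⌉ = 3−3 = 0
n=10: ⌈1969/710⌉−⌈1790/710⌉ = 3−3 = 0
n=11: ⌈2148/710⌉−⌈1969/710⌉ = 4−3 = 1  ← one
n=12: ⌈2327/710⌉−⌈2148/710⌉ = 4−4 = 0
n=13: ⌈2506/710⌉−⌈2327/710⌉ = 4−4 = 0
n=14: ⌈2685/710⌉−⌈2506/710⌉ = 4−4 = 0
n=15: ⌈2864/710⌉−⌈2685/710⌉ = 5−4 = 1  ← one
n=16: ⌈3043/710⌉−⌈2864/710⌉ = 5−5 = 0
n=17: ⌈3222/710⌉−⌈3043/710⌉ = 5−5 = 0
n=18: ⌈3401/710⌉−⌈3222/710⌉ = 5−5 = 0
n=19: ⌈3580/710⌉−⌈3401/710⌉ = 6−5 = 1  ← one
n=20: ⌈3759/710⌉−⌈3580/710⌉ = 6−6 = 0
n=21: ⌈3938/710⌉−⌈3759/710⌉ = 6−6 = 0
n=22: ⌈4117/710⌉−⌈3938/710⌉ = 6−6 = 0
n=23: ⌈4296/710⌉−⌈4117/710⌉ = 7−6 = 1  ← one
n=24: ⌈4475/710⌉−⌈4296/710⌉ = 7−7 = 0
n=25: ⌈4654/710⌉−⌈4475/710⌉ = 7−7 = 0
n=26: ⌈4833/710⌉−⌈4654/710⌉ = 7−7 = 0
n=27: ⌈5012/710⌉−⌈4833/710⌉ = 8−7 = 1  ← one
n=28: ⌈5191/710⌉−⌈5012/710⌉ = 8−8 = 0
n=29: ⌈5370/710⌉−⌈5191/710⌉ = 8−8 = 0
n=30: ⌈5549/710⌉−⌈5370/710⌉ = 8−8 = 0
n=31: ⌈5728/710⌉−⌈5549/710⌉ = 9−8 = 1  ← one
positions of the first 9 ones: 0 3 7 11 15 19 23 27 31

0 3 7 11 15 19 23 27 31


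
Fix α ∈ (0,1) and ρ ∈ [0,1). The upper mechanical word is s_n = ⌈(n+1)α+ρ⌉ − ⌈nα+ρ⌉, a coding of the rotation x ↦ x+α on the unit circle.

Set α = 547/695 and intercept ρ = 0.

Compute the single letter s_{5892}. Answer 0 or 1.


1

(n+1)α + ρ = (5893·547) / 695 = 3223471/695
nα + ρ     = (5892·547) / 695 = 3222924/695
⌈3223471/695⌉ = 4639,  ⌈3222924/695⌉ = 4638
s_{5892} = 4639 − 4638 = 1
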